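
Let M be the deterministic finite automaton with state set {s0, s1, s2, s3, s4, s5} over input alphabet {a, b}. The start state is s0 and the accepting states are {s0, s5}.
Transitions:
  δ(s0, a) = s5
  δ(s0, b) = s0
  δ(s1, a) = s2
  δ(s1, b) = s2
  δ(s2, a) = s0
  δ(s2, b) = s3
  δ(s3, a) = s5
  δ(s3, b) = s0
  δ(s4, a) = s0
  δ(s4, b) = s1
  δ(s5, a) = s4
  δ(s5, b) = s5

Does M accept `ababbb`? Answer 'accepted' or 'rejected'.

rejected

s0 --a--> s5
s5 --b--> s5
s5 --a--> s4
s4 --b--> s1
s1 --b--> s2
s2 --b--> s3
End in state s3, which is not an accepting state.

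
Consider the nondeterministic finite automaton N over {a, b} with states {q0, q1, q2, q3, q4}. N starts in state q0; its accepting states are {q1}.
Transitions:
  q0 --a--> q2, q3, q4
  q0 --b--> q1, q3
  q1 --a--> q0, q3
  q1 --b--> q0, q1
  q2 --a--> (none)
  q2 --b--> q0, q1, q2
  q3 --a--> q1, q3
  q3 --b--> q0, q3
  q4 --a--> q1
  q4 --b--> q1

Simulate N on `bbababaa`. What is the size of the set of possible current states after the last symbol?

5

Start: {q0}
read b: {q1, q3}
read b: {q0, q1, q3}
read a: {q0, q1, q2, q3, q4}
read b: {q0, q1, q2, q3}
read a: {q0, q1, q2, q3, q4}
read b: {q0, q1, q2, q3}
read a: {q0, q1, q2, q3, q4}
read a: {q0, q1, q2, q3, q4}
Final reachable set {q0, q1, q2, q3, q4} has 5 states.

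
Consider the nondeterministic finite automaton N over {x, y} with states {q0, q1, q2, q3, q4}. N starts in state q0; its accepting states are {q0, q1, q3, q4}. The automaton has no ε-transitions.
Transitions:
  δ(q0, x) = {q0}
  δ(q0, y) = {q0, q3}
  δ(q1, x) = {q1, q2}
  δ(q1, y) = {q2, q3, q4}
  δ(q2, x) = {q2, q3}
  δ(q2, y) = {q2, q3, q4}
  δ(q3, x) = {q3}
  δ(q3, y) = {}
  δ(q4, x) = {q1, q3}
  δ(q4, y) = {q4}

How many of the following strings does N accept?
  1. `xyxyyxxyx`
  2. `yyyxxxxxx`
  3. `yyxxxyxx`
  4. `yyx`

4

`xyxyyxxyx`: accepted
`yyyxxxxxx`: accepted
`yyxxxyxx`: accepted
`yyx`: accepted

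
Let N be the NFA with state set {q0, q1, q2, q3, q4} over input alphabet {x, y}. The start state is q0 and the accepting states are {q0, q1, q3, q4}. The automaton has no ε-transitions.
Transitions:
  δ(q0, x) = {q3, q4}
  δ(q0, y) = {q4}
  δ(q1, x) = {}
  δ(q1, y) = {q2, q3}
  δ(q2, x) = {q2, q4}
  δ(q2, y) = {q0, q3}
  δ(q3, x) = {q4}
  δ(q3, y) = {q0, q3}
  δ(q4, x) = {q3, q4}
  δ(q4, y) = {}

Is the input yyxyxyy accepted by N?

Start: {q0}
read y: {q4}
read y: {}
The reachable set is empty and stays empty for the remaining 5 symbols.
Reachable ∩ accepting = {} — empty.

rejected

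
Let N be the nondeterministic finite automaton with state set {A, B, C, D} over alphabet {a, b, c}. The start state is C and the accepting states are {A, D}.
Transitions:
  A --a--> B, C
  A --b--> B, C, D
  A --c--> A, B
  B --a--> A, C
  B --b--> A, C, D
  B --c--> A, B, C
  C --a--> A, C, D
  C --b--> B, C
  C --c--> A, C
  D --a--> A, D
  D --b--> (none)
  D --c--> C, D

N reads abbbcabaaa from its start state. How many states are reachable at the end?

Start: {C}
read a: {A, C, D}
read b: {B, C, D}
read b: {A, B, C, D}
read b: {A, B, C, D}
read c: {A, B, C, D}
read a: {A, B, C, D}
read b: {A, B, C, D}
read a: {A, B, C, D}
read a: {A, B, C, D}
read a: {A, B, C, D}
Final reachable set {A, B, C, D} has 4 states.

4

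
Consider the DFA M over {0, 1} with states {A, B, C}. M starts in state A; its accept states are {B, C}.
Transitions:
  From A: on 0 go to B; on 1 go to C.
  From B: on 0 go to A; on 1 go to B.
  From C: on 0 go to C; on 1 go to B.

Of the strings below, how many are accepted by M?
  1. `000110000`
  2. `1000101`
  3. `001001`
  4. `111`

`000110000`: accepted
`1000101`: accepted
`001001`: accepted
`111`: accepted

4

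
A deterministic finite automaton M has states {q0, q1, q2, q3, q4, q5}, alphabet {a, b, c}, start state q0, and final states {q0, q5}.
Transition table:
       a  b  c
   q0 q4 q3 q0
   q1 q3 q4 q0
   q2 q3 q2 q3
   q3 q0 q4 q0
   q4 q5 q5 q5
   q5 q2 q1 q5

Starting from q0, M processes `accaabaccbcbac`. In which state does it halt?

q0 --a--> q4
q4 --c--> q5
q5 --c--> q5
q5 --a--> q2
q2 --a--> q3
q3 --b--> q4
q4 --a--> q5
q5 --c--> q5
q5 --c--> q5
q5 --b--> q1
q1 --c--> q0
q0 --b--> q3
q3 --a--> q0
q0 --c--> q0

q0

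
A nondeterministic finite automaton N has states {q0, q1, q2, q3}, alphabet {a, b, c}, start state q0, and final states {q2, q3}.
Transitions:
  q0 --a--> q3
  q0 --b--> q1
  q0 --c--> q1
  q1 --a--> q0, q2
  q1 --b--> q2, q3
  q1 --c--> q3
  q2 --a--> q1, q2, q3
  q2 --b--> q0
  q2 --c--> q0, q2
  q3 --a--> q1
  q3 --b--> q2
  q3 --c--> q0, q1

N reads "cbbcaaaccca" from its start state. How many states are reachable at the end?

Start: {q0}
read c: {q1}
read b: {q2, q3}
read b: {q0, q2}
read c: {q0, q1, q2}
read a: {q0, q1, q2, q3}
read a: {q0, q1, q2, q3}
read a: {q0, q1, q2, q3}
read c: {q0, q1, q2, q3}
read c: {q0, q1, q2, q3}
read c: {q0, q1, q2, q3}
read a: {q0, q1, q2, q3}
Final reachable set {q0, q1, q2, q3} has 4 states.

4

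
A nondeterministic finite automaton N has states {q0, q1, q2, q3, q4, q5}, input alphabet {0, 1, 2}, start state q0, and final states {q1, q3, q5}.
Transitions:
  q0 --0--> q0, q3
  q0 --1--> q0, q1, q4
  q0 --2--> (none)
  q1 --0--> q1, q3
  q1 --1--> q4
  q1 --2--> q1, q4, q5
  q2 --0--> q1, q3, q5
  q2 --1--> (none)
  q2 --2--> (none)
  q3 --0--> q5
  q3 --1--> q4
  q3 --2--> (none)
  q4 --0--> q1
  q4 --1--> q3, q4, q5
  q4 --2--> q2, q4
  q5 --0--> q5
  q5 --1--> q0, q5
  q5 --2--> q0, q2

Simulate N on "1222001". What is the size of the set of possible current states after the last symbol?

4

Start: {q0}
read 1: {q0, q1, q4}
read 2: {q1, q2, q4, q5}
read 2: {q0, q1, q2, q4, q5}
read 2: {q0, q1, q2, q4, q5}
read 0: {q0, q1, q3, q5}
read 0: {q0, q1, q3, q5}
read 1: {q0, q1, q4, q5}
Final reachable set {q0, q1, q4, q5} has 4 states.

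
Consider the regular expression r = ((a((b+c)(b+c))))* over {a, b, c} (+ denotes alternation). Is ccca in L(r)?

no

ccca cannot be split into zero or more pieces each matching (a((b+c)(b+c))).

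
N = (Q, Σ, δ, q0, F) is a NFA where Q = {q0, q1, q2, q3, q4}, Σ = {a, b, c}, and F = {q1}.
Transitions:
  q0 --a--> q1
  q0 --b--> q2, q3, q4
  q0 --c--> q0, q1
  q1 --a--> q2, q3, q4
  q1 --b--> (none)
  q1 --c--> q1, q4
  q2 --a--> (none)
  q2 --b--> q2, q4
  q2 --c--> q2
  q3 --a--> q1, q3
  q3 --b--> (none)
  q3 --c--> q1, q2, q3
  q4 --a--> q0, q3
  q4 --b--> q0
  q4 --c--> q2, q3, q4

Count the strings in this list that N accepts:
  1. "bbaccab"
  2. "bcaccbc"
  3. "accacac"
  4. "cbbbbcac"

"bbaccab": rejected
"bcaccbc": accepted
"accacac": accepted
"cbbbbcac": accepted

3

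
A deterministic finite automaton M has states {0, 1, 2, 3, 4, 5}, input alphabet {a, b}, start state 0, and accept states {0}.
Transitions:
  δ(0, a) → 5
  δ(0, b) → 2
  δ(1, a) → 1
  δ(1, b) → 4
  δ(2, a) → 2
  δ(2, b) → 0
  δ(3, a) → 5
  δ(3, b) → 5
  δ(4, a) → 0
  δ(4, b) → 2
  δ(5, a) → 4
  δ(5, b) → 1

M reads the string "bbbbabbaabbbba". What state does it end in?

0 --b--> 2
2 --b--> 0
0 --b--> 2
2 --b--> 0
0 --a--> 5
5 --b--> 1
1 --b--> 4
4 --a--> 0
0 --a--> 5
5 --b--> 1
1 --b--> 4
4 --b--> 2
2 --b--> 0
0 --a--> 5

5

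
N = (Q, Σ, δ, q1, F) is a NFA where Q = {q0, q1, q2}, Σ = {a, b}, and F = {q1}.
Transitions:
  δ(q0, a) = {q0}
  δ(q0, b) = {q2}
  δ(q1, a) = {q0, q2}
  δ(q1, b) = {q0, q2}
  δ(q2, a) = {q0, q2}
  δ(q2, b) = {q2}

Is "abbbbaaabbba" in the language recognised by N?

rejected

Start: {q1}
read a: {q0, q2}
read b: {q2}
read b: {q2}
read b: {q2}
read b: {q2}
read a: {q0, q2}
read a: {q0, q2}
read a: {q0, q2}
read b: {q2}
read b: {q2}
read b: {q2}
read a: {q0, q2}
Reachable ∩ accepting = {} — empty.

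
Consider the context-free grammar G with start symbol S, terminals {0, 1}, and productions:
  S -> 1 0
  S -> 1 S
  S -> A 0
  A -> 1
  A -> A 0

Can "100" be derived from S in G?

S ⇒ A0 ⇒ A00 ⇒ 100

yes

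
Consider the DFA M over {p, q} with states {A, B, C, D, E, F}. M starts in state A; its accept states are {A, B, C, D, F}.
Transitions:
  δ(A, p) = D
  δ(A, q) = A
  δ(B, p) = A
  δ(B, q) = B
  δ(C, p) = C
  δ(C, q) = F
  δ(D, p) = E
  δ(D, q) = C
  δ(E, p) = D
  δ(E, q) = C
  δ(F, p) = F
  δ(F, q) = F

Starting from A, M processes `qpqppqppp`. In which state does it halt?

A --q--> A
A --p--> D
D --q--> C
C --p--> C
C --p--> C
C --q--> F
F --p--> F
F --p--> F
F --p--> F

F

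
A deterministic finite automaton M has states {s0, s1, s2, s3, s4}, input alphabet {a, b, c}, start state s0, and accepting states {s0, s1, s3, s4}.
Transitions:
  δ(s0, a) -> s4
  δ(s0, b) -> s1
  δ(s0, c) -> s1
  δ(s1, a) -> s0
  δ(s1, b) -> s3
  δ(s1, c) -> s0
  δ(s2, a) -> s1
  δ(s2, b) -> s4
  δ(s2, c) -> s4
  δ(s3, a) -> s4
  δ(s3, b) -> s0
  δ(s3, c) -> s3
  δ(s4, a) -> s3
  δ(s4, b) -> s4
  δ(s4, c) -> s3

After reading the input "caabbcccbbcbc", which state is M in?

s0 --c--> s1
s1 --a--> s0
s0 --a--> s4
s4 --b--> s4
s4 --b--> s4
s4 --c--> s3
s3 --c--> s3
s3 --c--> s3
s3 --b--> s0
s0 --b--> s1
s1 --c--> s0
s0 --b--> s1
s1 --c--> s0

s0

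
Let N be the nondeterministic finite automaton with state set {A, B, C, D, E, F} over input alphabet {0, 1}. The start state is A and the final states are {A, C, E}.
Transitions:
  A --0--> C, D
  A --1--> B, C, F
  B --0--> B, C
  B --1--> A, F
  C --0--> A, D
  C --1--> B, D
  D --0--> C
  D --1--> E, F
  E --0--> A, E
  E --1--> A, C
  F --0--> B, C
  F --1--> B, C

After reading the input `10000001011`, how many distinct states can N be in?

6

Start: {A}
read 1: {B, C, F}
read 0: {A, B, C, D}
read 0: {A, B, C, D}
read 0: {A, B, C, D}
read 0: {A, B, C, D}
read 0: {A, B, C, D}
read 0: {A, B, C, D}
read 1: {A, B, C, D, E, F}
read 0: {A, B, C, D, E}
read 1: {A, B, C, D, E, F}
read 1: {A, B, C, D, E, F}
Final reachable set {A, B, C, D, E, F} has 6 states.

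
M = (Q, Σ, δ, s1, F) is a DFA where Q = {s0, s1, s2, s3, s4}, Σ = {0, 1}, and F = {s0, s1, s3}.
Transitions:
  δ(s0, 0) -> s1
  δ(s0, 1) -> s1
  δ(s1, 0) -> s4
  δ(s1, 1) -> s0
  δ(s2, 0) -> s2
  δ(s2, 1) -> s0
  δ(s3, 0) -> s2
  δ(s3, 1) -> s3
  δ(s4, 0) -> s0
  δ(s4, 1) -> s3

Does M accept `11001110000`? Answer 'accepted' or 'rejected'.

s1 --1--> s0
s0 --1--> s1
s1 --0--> s4
s4 --0--> s0
s0 --1--> s1
s1 --1--> s0
s0 --1--> s1
s1 --0--> s4
s4 --0--> s0
s0 --0--> s1
s1 --0--> s4
End in state s4, which is not an accepting state.

rejected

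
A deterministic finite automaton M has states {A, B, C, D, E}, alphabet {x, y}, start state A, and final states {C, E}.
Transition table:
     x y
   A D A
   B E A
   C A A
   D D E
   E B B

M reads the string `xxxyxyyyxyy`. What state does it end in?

A --x--> D
D --x--> D
D --x--> D
D --y--> E
E --x--> B
B --y--> A
A --y--> A
A --y--> A
A --x--> D
D --y--> E
E --y--> B

B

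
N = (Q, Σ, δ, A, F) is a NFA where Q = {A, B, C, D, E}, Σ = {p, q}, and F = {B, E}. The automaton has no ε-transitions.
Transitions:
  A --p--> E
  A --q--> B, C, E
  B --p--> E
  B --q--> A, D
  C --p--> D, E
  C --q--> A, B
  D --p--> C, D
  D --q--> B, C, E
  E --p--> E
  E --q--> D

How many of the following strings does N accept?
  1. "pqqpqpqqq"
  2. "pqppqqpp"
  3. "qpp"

"pqqpqpqqq": accepted
"pqppqqpp": accepted
"qpp": accepted

3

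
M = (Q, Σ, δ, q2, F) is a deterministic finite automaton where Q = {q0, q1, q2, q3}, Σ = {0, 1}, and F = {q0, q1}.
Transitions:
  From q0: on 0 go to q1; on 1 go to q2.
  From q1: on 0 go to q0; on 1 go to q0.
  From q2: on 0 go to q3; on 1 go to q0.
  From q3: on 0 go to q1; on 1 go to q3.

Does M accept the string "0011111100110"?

q2 --0--> q3
q3 --0--> q1
q1 --1--> q0
q0 --1--> q2
q2 --1--> q0
q0 --1--> q2
q2 --1--> q0
q0 --1--> q2
q2 --0--> q3
q3 --0--> q1
q1 --1--> q0
q0 --1--> q2
q2 --0--> q3
End in state q3, which is not an accepting state.

rejected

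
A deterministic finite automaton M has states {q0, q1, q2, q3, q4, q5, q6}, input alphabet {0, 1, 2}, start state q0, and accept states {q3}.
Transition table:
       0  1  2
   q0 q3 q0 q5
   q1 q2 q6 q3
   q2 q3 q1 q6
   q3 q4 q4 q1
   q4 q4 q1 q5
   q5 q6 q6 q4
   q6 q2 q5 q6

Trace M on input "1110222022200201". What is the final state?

q0 --1--> q0
q0 --1--> q0
q0 --1--> q0
q0 --0--> q3
q3 --2--> q1
q1 --2--> q3
q3 --2--> q1
q1 --0--> q2
q2 --2--> q6
q6 --2--> q6
q6 --2--> q6
q6 --0--> q2
q2 --0--> q3
q3 --2--> q1
q1 --0--> q2
q2 --1--> q1

q1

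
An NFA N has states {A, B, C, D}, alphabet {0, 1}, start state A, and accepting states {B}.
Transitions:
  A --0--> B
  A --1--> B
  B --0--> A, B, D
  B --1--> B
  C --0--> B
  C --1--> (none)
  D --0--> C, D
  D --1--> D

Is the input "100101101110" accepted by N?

accepted

Start: {A}
read 1: {B}
read 0: {A, B, D}
read 0: {A, B, C, D}
read 1: {B, D}
read 0: {A, B, C, D}
read 1: {B, D}
read 1: {B, D}
read 0: {A, B, C, D}
read 1: {B, D}
read 1: {B, D}
read 1: {B, D}
read 0: {A, B, C, D}
Reachable ∩ accepting = {B} — nonempty.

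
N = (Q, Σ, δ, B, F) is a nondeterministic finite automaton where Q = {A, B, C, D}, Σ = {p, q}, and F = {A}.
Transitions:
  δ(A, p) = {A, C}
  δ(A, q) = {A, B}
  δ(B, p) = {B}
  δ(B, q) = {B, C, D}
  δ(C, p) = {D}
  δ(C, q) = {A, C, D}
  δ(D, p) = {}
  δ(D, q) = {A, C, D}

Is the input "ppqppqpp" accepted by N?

rejected

Start: {B}
read p: {B}
read p: {B}
read q: {B, C, D}
read p: {B, D}
read p: {B}
read q: {B, C, D}
read p: {B, D}
read p: {B}
Reachable ∩ accepting = {} — empty.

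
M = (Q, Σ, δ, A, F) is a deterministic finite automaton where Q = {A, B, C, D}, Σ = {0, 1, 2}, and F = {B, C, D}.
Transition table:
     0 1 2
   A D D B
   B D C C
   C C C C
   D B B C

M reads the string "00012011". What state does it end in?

C

A --0--> D
D --0--> B
B --0--> D
D --1--> B
B --2--> C
C --0--> C
C --1--> C
C --1--> C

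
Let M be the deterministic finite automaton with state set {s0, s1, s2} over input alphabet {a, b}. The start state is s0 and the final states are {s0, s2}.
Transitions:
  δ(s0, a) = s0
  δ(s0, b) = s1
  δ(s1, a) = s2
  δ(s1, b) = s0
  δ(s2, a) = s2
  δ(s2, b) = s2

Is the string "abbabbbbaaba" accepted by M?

s0 --a--> s0
s0 --b--> s1
s1 --b--> s0
s0 --a--> s0
s0 --b--> s1
s1 --b--> s0
s0 --b--> s1
s1 --b--> s0
s0 --a--> s0
s0 --a--> s0
s0 --b--> s1
s1 --a--> s2
End in state s2, which is an accepting state.

accepted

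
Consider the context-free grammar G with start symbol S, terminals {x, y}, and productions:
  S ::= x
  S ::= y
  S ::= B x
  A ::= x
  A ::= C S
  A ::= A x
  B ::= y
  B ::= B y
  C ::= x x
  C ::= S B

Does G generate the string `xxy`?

no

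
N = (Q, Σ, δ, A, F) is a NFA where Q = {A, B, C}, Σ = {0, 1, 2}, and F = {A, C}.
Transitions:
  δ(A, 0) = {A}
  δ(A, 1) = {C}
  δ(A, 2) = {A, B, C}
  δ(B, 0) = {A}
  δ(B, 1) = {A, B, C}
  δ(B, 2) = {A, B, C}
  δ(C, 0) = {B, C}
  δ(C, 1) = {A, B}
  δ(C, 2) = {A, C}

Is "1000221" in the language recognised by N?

accepted

Start: {A}
read 1: {C}
read 0: {B, C}
read 0: {A, B, C}
read 0: {A, B, C}
read 2: {A, B, C}
read 2: {A, B, C}
read 1: {A, B, C}
Reachable ∩ accepting = {A, C} — nonempty.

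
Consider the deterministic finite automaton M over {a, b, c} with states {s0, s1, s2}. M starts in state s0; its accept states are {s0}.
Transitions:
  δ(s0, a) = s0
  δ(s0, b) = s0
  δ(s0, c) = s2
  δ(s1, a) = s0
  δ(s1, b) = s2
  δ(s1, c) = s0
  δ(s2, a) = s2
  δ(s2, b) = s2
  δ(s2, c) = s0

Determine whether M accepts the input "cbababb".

rejected

s0 --c--> s2
s2 --b--> s2
s2 --a--> s2
s2 --b--> s2
s2 --a--> s2
s2 --b--> s2
s2 --b--> s2
End in state s2, which is not an accepting state.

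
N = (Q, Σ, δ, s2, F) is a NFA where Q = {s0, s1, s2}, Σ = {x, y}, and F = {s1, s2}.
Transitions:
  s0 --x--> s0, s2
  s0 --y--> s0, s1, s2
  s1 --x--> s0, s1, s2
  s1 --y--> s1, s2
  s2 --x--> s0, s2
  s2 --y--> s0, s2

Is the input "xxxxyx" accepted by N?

Start: {s2}
read x: {s0, s2}
read x: {s0, s2}
read x: {s0, s2}
read x: {s0, s2}
read y: {s0, s1, s2}
read x: {s0, s1, s2}
Reachable ∩ accepting = {s1, s2} — nonempty.

accepted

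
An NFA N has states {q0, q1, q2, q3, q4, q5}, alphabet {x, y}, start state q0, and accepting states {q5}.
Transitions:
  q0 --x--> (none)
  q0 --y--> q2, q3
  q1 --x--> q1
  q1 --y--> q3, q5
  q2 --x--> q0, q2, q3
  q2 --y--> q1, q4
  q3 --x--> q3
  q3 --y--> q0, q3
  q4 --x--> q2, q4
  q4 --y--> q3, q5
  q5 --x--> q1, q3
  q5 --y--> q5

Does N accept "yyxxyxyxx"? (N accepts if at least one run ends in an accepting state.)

Start: {q0}
read y: {q2, q3}
read y: {q0, q1, q3, q4}
read x: {q1, q2, q3, q4}
read x: {q0, q1, q2, q3, q4}
read y: {q0, q1, q2, q3, q4, q5}
read x: {q0, q1, q2, q3, q4}
read y: {q0, q1, q2, q3, q4, q5}
read x: {q0, q1, q2, q3, q4}
read x: {q0, q1, q2, q3, q4}
Reachable ∩ accepting = {} — empty.

rejected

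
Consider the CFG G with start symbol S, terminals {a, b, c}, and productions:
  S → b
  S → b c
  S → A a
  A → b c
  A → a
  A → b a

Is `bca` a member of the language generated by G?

yes

S ⇒ Aa ⇒ bca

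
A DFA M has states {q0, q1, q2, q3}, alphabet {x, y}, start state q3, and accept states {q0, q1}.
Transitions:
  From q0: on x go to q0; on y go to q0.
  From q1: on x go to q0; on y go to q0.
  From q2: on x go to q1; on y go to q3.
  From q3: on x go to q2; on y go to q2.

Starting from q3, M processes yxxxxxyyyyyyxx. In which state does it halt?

q0

q3 --y--> q2
q2 --x--> q1
q1 --x--> q0
q0 --x--> q0
q0 --x--> q0
q0 --x--> q0
q0 --y--> q0
q0 --y--> q0
q0 --y--> q0
q0 --y--> q0
q0 --y--> q0
q0 --y--> q0
q0 --x--> q0
q0 --x--> q0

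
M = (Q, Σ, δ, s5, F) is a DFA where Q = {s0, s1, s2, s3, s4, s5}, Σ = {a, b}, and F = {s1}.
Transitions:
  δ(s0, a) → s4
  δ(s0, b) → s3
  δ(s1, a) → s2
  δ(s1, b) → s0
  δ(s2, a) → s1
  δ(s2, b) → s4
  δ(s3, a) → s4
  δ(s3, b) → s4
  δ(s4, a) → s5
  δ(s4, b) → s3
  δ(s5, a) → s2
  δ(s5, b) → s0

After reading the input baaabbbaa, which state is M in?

s2

s5 --b--> s0
s0 --a--> s4
s4 --a--> s5
s5 --a--> s2
s2 --b--> s4
s4 --b--> s3
s3 --b--> s4
s4 --a--> s5
s5 --a--> s2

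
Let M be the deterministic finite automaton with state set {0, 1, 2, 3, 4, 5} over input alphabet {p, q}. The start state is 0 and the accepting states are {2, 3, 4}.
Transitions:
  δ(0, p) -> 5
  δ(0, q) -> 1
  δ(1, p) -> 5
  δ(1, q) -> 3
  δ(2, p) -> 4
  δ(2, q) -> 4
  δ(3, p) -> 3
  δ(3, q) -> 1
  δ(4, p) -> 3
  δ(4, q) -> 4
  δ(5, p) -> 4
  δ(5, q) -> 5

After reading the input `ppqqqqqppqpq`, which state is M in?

0 --p--> 5
5 --p--> 4
4 --q--> 4
4 --q--> 4
4 --q--> 4
4 --q--> 4
4 --q--> 4
4 --p--> 3
3 --p--> 3
3 --q--> 1
1 --p--> 5
5 --q--> 5

5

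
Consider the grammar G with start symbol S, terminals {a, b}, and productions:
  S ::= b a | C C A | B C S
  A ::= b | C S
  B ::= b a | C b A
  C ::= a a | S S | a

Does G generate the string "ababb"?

no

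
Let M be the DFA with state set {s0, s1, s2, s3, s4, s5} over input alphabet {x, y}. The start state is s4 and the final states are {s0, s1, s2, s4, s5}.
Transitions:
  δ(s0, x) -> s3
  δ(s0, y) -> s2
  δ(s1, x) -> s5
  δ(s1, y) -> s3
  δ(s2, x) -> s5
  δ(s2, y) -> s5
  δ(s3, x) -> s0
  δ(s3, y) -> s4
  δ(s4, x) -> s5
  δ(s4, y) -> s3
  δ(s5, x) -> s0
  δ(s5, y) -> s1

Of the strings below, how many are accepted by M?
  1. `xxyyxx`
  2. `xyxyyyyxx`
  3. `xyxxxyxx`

`xxyyxx`: rejected
`xyxyyyyxx`: rejected
`xyxxxyxx`: accepted

1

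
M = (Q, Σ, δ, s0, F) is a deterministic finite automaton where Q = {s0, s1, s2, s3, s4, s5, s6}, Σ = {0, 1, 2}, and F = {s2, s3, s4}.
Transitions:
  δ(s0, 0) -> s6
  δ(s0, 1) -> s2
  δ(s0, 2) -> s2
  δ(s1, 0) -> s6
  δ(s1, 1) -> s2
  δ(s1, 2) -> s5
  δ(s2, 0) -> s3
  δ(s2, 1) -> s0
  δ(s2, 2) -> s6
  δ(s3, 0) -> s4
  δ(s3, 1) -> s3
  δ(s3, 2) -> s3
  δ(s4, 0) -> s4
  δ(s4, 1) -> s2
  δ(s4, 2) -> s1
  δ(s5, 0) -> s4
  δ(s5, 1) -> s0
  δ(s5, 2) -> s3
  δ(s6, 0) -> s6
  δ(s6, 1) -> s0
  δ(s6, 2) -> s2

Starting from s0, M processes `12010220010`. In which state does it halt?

s6

s0 --1--> s2
s2 --2--> s6
s6 --0--> s6
s6 --1--> s0
s0 --0--> s6
s6 --2--> s2
s2 --2--> s6
s6 --0--> s6
s6 --0--> s6
s6 --1--> s0
s0 --0--> s6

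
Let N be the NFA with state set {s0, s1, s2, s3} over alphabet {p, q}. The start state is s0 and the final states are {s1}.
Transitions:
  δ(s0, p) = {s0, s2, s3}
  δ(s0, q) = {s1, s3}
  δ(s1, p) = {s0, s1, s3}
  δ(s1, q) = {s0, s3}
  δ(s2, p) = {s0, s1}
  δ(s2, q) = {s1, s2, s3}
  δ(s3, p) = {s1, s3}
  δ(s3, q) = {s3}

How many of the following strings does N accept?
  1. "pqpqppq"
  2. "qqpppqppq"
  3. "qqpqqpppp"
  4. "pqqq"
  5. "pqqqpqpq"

5

"pqpqppq": accepted
"qqpppqppq": accepted
"qqpqqpppp": accepted
"pqqq": accepted
"pqqqpqpq": accepted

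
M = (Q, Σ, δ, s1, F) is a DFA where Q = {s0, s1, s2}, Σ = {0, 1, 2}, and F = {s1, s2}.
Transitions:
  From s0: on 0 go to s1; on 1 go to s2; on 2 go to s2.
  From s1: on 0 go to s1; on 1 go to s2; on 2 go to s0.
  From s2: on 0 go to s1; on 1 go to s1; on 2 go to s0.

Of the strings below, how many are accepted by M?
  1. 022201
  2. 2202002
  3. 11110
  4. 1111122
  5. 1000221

4

022201: accepted
2202002: rejected
11110: accepted
1111122: accepted
1000221: accepted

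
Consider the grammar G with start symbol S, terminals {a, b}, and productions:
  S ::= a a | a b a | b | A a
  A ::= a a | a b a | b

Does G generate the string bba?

no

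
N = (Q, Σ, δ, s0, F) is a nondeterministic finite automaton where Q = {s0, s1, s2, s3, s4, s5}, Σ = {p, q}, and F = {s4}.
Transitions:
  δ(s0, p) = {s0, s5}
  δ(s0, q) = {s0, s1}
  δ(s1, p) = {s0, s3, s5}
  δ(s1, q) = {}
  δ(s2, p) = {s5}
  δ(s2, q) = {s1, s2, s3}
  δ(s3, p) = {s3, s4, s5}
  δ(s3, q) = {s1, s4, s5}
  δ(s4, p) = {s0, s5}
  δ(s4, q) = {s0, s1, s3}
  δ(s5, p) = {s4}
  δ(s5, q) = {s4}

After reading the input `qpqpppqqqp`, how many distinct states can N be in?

Start: {s0}
read q: {s0, s1}
read p: {s0, s3, s5}
read q: {s0, s1, s4, s5}
read p: {s0, s3, s4, s5}
read p: {s0, s3, s4, s5}
read p: {s0, s3, s4, s5}
read q: {s0, s1, s3, s4, s5}
read q: {s0, s1, s3, s4, s5}
read q: {s0, s1, s3, s4, s5}
read p: {s0, s3, s4, s5}
Final reachable set {s0, s3, s4, s5} has 4 states.

4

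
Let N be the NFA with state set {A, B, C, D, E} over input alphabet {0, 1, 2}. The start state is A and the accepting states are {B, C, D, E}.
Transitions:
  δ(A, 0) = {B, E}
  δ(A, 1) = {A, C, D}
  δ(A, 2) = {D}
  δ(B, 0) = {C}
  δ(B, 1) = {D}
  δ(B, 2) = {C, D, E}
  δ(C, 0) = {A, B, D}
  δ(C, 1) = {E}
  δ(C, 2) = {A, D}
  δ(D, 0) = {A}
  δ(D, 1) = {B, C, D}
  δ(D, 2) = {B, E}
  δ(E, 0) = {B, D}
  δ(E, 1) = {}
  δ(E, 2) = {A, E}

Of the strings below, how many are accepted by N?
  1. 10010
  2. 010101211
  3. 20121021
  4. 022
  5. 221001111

5

10010: accepted
010101211: accepted
20121021: accepted
022: accepted
221001111: accepted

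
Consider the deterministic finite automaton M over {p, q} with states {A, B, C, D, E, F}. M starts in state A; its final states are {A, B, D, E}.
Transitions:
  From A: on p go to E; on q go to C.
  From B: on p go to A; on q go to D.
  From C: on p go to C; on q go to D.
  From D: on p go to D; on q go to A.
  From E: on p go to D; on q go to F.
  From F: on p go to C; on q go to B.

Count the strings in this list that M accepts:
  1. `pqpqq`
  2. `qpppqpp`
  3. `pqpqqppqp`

3

`pqpqq`: accepted
`qpppqpp`: accepted
`pqpqqppqp`: accepted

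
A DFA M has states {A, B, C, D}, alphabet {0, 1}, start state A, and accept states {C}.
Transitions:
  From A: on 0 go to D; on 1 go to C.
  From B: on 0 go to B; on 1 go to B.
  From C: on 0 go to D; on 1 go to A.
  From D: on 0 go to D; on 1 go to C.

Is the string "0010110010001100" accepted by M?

rejected

A --0--> D
D --0--> D
D --1--> C
C --0--> D
D --1--> C
C --1--> A
A --0--> D
D --0--> D
D --1--> C
C --0--> D
D --0--> D
D --0--> D
D --1--> C
C --1--> A
A --0--> D
D --0--> D
End in state D, which is not an accepting state.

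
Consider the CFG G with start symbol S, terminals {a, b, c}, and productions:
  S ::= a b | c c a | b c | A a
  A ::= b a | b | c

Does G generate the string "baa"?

S ⇒ Aa ⇒ baa

yes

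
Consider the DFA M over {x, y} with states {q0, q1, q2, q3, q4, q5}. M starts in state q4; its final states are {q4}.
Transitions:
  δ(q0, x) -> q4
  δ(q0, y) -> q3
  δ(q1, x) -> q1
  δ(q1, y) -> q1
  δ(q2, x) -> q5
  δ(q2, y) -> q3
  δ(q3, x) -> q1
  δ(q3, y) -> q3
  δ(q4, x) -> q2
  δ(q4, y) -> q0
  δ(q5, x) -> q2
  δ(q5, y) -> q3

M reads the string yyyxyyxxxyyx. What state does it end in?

q4 --y--> q0
q0 --y--> q3
q3 --y--> q3
q3 --x--> q1
q1 --y--> q1
q1 --y--> q1
q1 --x--> q1
q1 --x--> q1
q1 --x--> q1
q1 --y--> q1
q1 --y--> q1
q1 --x--> q1

q1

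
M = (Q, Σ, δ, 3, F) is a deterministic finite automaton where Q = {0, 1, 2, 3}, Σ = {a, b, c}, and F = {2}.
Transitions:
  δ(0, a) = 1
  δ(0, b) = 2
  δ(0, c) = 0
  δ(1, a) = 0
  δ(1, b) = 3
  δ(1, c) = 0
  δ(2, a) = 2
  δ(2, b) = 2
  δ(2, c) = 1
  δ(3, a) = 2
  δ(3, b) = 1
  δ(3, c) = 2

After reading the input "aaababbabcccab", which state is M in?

3 --a--> 2
2 --a--> 2
2 --a--> 2
2 --b--> 2
2 --a--> 2
2 --b--> 2
2 --b--> 2
2 --a--> 2
2 --b--> 2
2 --c--> 1
1 --c--> 0
0 --c--> 0
0 --a--> 1
1 --b--> 3

3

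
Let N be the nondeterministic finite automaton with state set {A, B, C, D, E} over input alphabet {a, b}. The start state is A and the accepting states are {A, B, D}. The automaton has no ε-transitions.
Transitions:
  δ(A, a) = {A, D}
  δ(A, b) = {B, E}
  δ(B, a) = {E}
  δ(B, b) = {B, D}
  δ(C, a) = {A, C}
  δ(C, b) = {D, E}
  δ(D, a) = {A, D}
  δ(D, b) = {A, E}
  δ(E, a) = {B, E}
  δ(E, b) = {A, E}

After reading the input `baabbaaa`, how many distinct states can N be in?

4

Start: {A}
read b: {B, E}
read a: {B, E}
read a: {B, E}
read b: {A, B, D, E}
read b: {A, B, D, E}
read a: {A, B, D, E}
read a: {A, B, D, E}
read a: {A, B, D, E}
Final reachable set {A, B, D, E} has 4 states.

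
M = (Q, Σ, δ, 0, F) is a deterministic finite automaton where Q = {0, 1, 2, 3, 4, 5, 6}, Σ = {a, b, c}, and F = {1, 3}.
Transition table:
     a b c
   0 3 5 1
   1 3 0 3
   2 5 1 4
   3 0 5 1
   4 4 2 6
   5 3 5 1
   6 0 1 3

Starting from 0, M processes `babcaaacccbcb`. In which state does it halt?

0

0 --b--> 5
5 --a--> 3
3 --b--> 5
5 --c--> 1
1 --a--> 3
3 --a--> 0
0 --a--> 3
3 --c--> 1
1 --c--> 3
3 --c--> 1
1 --b--> 0
0 --c--> 1
1 --b--> 0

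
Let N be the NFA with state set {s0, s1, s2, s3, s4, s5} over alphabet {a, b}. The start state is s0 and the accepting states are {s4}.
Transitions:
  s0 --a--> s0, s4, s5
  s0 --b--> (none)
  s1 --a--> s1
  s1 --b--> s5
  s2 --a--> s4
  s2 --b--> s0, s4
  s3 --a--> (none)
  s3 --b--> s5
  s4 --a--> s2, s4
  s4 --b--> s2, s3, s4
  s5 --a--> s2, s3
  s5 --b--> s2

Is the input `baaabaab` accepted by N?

rejected

Start: {s0}
read b: {}
The reachable set is empty and stays empty for the remaining 7 symbols.
Reachable ∩ accepting = {} — empty.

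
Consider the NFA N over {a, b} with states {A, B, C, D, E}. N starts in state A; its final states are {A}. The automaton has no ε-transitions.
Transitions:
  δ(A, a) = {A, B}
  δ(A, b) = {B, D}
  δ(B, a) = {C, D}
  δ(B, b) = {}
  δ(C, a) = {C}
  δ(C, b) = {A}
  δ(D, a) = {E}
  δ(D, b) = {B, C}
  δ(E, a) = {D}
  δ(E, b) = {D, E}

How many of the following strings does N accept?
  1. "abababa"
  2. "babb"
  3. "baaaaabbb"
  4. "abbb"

"abababa": accepted
"babb": accepted
"baaaaabbb": accepted
"abbb": accepted

4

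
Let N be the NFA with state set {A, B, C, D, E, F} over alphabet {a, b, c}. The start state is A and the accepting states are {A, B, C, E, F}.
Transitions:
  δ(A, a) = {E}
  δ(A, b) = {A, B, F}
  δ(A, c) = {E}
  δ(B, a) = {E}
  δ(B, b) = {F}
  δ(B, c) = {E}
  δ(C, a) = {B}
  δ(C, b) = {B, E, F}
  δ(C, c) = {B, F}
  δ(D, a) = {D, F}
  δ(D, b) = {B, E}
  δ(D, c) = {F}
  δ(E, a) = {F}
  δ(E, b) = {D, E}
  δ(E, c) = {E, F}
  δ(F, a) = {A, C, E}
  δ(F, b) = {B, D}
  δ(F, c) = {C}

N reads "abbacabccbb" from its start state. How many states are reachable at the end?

4

Start: {A}
read a: {E}
read b: {D, E}
read b: {B, D, E}
read a: {D, E, F}
read c: {C, E, F}
read a: {A, B, C, E, F}
read b: {A, B, D, E, F}
read c: {C, E, F}
read c: {B, C, E, F}
read b: {B, D, E, F}
read b: {B, D, E, F}
Final reachable set {B, D, E, F} has 4 states.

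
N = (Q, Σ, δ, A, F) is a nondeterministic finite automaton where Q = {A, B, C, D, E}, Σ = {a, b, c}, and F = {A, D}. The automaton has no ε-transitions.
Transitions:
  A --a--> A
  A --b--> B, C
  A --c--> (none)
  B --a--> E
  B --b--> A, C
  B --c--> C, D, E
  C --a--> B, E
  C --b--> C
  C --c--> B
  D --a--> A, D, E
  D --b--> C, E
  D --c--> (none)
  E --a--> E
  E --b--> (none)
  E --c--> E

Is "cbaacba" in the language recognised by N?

Start: {A}
read c: {}
The reachable set is empty and stays empty for the remaining 6 symbols.
Reachable ∩ accepting = {} — empty.

rejected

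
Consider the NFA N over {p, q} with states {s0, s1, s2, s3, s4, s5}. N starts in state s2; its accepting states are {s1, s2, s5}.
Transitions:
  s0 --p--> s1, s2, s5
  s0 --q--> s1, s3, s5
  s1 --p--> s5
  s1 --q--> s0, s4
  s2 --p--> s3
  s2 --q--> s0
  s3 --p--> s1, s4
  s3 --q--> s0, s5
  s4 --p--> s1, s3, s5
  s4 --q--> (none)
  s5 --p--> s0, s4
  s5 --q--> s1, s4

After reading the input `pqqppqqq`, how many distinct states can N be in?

Start: {s2}
read p: {s3}
read q: {s0, s5}
read q: {s1, s3, s4, s5}
read p: {s0, s1, s3, s4, s5}
read p: {s0, s1, s2, s3, s4, s5}
read q: {s0, s1, s3, s4, s5}
read q: {s0, s1, s3, s4, s5}
read q: {s0, s1, s3, s4, s5}
Final reachable set {s0, s1, s3, s4, s5} has 5 states.

5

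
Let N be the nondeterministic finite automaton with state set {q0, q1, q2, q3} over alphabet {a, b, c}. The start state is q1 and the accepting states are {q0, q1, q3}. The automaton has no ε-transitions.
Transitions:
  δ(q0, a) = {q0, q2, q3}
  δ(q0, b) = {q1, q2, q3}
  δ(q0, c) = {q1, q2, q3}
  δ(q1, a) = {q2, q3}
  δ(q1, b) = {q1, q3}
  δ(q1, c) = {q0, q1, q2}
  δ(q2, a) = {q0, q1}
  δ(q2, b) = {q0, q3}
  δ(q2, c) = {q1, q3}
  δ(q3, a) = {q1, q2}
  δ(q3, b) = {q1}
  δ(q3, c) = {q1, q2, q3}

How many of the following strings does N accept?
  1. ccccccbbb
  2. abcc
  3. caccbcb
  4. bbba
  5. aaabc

5

ccccccbbb: accepted
abcc: accepted
caccbcb: accepted
bbba: accepted
aaabc: accepted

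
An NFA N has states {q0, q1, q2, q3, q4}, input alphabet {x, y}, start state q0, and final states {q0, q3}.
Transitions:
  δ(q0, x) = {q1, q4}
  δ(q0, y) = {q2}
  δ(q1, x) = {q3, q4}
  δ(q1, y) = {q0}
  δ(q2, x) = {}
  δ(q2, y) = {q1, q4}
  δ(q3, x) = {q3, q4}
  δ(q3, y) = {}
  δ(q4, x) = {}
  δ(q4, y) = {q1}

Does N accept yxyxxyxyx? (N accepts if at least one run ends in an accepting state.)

rejected

Start: {q0}
read y: {q2}
read x: {}
The reachable set is empty and stays empty for the remaining 7 symbols.
Reachable ∩ accepting = {} — empty.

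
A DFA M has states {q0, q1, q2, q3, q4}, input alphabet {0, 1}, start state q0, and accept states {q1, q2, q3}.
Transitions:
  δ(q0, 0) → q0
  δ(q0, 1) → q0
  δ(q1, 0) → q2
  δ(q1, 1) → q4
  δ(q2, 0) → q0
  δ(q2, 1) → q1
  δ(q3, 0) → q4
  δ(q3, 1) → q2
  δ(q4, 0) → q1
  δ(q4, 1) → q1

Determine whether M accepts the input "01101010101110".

q0 --0--> q0
q0 --1--> q0
q0 --1--> q0
q0 --0--> q0
q0 --1--> q0
q0 --0--> q0
q0 --1--> q0
q0 --0--> q0
q0 --1--> q0
q0 --0--> q0
q0 --1--> q0
q0 --1--> q0
q0 --1--> q0
q0 --0--> q0
End in state q0, which is not an accepting state.

rejected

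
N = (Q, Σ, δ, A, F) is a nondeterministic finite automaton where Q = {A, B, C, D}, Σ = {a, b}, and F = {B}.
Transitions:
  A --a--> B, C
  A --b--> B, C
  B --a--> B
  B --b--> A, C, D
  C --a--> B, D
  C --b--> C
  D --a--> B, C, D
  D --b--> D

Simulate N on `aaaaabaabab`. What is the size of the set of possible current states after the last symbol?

3

Start: {A}
read a: {B, C}
read a: {B, D}
read a: {B, C, D}
read a: {B, C, D}
read a: {B, C, D}
read b: {A, C, D}
read a: {B, C, D}
read a: {B, C, D}
read b: {A, C, D}
read a: {B, C, D}
read b: {A, C, D}
Final reachable set {A, C, D} has 3 states.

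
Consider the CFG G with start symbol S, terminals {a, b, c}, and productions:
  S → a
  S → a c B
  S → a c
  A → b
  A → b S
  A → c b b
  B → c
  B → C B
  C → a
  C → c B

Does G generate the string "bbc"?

no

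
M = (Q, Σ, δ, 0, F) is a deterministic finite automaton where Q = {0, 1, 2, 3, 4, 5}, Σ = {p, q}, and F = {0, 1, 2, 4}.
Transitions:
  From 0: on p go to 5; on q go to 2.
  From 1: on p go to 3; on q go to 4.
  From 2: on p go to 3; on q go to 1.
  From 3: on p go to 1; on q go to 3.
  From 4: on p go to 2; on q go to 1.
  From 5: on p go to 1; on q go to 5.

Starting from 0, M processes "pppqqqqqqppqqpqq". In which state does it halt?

0 --p--> 5
5 --p--> 1
1 --p--> 3
3 --q--> 3
3 --q--> 3
3 --q--> 3
3 --q--> 3
3 --q--> 3
3 --q--> 3
3 --p--> 1
1 --p--> 3
3 --q--> 3
3 --q--> 3
3 --p--> 1
1 --q--> 4
4 --q--> 1

1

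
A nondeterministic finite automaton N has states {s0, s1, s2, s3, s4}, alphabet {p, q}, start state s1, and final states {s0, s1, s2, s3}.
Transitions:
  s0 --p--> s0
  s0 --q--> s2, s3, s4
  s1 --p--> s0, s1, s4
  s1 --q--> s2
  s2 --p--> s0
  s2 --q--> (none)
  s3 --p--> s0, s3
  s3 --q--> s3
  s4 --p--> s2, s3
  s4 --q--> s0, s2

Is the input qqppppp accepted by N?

Start: {s1}
read q: {s2}
read q: {}
The reachable set is empty and stays empty for the remaining 5 symbols.
Reachable ∩ accepting = {} — empty.

rejected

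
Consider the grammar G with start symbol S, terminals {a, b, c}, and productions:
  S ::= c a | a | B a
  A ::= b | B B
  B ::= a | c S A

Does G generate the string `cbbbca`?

no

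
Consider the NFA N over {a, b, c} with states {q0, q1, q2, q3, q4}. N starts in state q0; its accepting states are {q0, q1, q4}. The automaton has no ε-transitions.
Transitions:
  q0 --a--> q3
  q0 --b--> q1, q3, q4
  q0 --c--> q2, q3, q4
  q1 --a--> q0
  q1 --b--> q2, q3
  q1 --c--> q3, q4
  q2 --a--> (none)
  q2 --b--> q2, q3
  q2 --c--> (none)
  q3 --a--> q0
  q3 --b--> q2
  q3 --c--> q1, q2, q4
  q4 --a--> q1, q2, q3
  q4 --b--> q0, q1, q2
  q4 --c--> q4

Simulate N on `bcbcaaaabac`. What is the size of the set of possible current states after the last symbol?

4

Start: {q0}
read b: {q1, q3, q4}
read c: {q1, q2, q3, q4}
read b: {q0, q1, q2, q3}
read c: {q1, q2, q3, q4}
read a: {q0, q1, q2, q3}
read a: {q0, q3}
read a: {q0, q3}
read a: {q0, q3}
read b: {q1, q2, q3, q4}
read a: {q0, q1, q2, q3}
read c: {q1, q2, q3, q4}
Final reachable set {q1, q2, q3, q4} has 4 states.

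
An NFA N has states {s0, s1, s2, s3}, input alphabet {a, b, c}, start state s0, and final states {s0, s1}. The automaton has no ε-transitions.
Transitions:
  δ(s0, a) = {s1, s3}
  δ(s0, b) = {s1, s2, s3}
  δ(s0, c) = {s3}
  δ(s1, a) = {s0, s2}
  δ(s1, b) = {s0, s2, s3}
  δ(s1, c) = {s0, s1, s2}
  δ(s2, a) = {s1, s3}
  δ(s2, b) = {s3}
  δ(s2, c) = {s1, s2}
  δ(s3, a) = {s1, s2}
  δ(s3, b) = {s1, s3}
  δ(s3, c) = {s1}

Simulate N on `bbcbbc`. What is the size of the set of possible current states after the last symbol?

4

Start: {s0}
read b: {s1, s2, s3}
read b: {s0, s1, s2, s3}
read c: {s0, s1, s2, s3}
read b: {s0, s1, s2, s3}
read b: {s0, s1, s2, s3}
read c: {s0, s1, s2, s3}
Final reachable set {s0, s1, s2, s3} has 4 states.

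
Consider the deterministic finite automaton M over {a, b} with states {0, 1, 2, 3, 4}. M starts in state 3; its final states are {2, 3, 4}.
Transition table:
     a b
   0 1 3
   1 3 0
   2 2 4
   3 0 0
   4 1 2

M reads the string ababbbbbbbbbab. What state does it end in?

3

3 --a--> 0
0 --b--> 3
3 --a--> 0
0 --b--> 3
3 --b--> 0
0 --b--> 3
3 --b--> 0
0 --b--> 3
3 --b--> 0
0 --b--> 3
3 --b--> 0
0 --b--> 3
3 --a--> 0
0 --b--> 3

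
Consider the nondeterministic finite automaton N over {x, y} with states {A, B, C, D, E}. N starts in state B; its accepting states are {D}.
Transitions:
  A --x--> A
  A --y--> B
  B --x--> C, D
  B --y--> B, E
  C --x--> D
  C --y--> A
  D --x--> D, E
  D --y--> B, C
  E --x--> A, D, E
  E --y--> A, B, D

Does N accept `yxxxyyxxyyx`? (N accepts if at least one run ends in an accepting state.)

accepted

Start: {B}
read y: {B, E}
read x: {A, C, D, E}
read x: {A, D, E}
read x: {A, D, E}
read y: {A, B, C, D}
read y: {A, B, C, E}
read x: {A, C, D, E}
read x: {A, D, E}
read y: {A, B, C, D}
read y: {A, B, C, E}
read x: {A, C, D, E}
Reachable ∩ accepting = {D} — nonempty.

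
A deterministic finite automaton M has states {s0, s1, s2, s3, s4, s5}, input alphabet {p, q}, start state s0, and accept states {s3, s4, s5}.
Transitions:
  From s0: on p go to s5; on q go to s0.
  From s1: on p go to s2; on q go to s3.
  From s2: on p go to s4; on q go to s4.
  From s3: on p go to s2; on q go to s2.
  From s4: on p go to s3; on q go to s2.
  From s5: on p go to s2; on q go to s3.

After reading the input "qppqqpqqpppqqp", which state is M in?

s0 --q--> s0
s0 --p--> s5
s5 --p--> s2
s2 --q--> s4
s4 --q--> s2
s2 --p--> s4
s4 --q--> s2
s2 --q--> s4
s4 --p--> s3
s3 --p--> s2
s2 --p--> s4
s4 --q--> s2
s2 --q--> s4
s4 --p--> s3

s3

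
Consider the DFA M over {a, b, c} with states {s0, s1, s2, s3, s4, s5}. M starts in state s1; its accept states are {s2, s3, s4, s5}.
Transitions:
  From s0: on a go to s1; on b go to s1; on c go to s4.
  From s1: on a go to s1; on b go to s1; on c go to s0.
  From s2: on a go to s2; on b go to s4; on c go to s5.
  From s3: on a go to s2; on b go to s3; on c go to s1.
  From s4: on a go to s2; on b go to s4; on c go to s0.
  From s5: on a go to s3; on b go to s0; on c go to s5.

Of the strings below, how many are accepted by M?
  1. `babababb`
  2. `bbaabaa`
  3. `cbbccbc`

0

`babababb`: rejected
`bbaabaa`: rejected
`cbbccbc`: rejected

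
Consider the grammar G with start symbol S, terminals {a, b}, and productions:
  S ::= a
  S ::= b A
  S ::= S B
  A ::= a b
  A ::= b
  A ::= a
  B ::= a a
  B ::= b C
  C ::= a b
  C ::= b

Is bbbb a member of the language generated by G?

yes

S ⇒ SB ⇒ bAB ⇒ bbB ⇒ bbbC ⇒ bbbb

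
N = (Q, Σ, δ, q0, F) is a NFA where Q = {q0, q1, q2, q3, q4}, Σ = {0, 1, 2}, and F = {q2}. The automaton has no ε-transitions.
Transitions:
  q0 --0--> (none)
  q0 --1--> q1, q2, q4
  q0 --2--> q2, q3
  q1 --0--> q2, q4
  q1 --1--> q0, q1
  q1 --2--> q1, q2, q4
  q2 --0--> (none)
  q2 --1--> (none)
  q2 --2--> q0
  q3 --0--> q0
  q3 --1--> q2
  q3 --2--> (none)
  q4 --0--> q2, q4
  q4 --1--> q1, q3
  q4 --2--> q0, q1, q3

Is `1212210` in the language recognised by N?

accepted

Start: {q0}
read 1: {q1, q2, q4}
read 2: {q0, q1, q2, q3, q4}
read 1: {q0, q1, q2, q3, q4}
read 2: {q0, q1, q2, q3, q4}
read 2: {q0, q1, q2, q3, q4}
read 1: {q0, q1, q2, q3, q4}
read 0: {q0, q2, q4}
Reachable ∩ accepting = {q2} — nonempty.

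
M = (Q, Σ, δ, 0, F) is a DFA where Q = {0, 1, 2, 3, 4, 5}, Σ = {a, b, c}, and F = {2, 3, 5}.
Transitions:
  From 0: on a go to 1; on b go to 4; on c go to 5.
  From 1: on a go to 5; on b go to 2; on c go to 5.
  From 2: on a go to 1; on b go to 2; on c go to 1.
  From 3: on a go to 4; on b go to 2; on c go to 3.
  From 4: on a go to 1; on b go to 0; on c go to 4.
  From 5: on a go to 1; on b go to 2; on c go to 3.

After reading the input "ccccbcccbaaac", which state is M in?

5

0 --c--> 5
5 --c--> 3
3 --c--> 3
3 --c--> 3
3 --b--> 2
2 --c--> 1
1 --c--> 5
5 --c--> 3
3 --b--> 2
2 --a--> 1
1 --a--> 5
5 --a--> 1
1 --c--> 5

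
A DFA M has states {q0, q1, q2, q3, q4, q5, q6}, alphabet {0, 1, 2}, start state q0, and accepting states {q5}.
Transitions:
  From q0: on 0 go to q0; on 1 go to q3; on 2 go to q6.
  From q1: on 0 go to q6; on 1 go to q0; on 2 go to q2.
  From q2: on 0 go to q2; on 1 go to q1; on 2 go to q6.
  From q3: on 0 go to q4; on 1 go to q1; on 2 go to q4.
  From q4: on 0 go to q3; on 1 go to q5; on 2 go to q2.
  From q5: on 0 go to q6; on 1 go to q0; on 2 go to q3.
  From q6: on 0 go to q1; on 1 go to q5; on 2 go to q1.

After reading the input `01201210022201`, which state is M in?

q0 --0--> q0
q0 --1--> q3
q3 --2--> q4
q4 --0--> q3
q3 --1--> q1
q1 --2--> q2
q2 --1--> q1
q1 --0--> q6
q6 --0--> q1
q1 --2--> q2
q2 --2--> q6
q6 --2--> q1
q1 --0--> q6
q6 --1--> q5

q5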